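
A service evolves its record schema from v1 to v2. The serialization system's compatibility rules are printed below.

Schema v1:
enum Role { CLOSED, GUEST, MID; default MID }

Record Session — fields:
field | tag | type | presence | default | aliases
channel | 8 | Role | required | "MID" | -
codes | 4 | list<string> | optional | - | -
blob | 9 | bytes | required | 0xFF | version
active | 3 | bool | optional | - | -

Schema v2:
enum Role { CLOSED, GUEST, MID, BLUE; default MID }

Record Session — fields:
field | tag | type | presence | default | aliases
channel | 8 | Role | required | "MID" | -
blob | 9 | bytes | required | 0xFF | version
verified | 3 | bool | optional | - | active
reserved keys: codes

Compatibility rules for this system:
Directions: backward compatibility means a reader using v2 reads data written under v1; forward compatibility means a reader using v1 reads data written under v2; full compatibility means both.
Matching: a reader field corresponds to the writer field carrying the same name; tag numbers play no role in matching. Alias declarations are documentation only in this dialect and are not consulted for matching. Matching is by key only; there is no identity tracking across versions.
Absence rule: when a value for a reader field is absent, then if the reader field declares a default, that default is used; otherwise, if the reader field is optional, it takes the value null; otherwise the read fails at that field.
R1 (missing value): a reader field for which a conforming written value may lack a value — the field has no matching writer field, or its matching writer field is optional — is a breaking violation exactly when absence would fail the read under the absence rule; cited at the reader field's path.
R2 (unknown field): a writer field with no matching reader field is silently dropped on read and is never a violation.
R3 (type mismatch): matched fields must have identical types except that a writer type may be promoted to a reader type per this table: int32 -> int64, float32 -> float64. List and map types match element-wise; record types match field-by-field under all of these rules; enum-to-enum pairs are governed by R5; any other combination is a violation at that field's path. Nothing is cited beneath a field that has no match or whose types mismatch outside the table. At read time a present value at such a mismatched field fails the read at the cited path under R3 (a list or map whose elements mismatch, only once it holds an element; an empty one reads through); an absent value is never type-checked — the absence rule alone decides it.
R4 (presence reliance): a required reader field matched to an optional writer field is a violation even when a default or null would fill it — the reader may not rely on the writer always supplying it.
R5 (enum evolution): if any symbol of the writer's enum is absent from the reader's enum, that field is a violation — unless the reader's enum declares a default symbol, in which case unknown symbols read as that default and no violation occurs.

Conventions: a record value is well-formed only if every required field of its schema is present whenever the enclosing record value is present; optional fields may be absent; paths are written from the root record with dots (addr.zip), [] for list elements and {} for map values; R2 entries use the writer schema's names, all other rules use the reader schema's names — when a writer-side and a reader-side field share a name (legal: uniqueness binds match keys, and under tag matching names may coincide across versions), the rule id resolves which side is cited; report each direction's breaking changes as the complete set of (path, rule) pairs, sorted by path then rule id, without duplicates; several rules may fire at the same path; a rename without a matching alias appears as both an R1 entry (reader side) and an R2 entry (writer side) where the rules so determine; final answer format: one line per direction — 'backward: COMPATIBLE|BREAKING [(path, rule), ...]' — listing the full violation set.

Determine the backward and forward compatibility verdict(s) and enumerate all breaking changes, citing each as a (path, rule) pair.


backward: COMPATIBLE []; forward: COMPATIBLE []

in Session below, arrows point writer -> reader
backward pass over Session, reader schema v2, writer schema v1:
  writer required, Role -> Role: reader channel maps from writer channel
  writer required, bytes -> bytes: reader blob maps from writer blob
  verified: no writer match
  writer codes: unknown to reader
  writer active: unknown to reader
  => no violations; backward on Session: COMPATIBLE
forward pass over Session, reader schema v1, writer schema v2:
  writer required, Role -> Role: reader channel maps from writer channel
  codes: no writer match
  writer required, bytes -> bytes: reader blob maps from writer blob
  active: no writer match
  writer verified: unknown to reader
  => no violations; forward on Session: COMPATIBLE


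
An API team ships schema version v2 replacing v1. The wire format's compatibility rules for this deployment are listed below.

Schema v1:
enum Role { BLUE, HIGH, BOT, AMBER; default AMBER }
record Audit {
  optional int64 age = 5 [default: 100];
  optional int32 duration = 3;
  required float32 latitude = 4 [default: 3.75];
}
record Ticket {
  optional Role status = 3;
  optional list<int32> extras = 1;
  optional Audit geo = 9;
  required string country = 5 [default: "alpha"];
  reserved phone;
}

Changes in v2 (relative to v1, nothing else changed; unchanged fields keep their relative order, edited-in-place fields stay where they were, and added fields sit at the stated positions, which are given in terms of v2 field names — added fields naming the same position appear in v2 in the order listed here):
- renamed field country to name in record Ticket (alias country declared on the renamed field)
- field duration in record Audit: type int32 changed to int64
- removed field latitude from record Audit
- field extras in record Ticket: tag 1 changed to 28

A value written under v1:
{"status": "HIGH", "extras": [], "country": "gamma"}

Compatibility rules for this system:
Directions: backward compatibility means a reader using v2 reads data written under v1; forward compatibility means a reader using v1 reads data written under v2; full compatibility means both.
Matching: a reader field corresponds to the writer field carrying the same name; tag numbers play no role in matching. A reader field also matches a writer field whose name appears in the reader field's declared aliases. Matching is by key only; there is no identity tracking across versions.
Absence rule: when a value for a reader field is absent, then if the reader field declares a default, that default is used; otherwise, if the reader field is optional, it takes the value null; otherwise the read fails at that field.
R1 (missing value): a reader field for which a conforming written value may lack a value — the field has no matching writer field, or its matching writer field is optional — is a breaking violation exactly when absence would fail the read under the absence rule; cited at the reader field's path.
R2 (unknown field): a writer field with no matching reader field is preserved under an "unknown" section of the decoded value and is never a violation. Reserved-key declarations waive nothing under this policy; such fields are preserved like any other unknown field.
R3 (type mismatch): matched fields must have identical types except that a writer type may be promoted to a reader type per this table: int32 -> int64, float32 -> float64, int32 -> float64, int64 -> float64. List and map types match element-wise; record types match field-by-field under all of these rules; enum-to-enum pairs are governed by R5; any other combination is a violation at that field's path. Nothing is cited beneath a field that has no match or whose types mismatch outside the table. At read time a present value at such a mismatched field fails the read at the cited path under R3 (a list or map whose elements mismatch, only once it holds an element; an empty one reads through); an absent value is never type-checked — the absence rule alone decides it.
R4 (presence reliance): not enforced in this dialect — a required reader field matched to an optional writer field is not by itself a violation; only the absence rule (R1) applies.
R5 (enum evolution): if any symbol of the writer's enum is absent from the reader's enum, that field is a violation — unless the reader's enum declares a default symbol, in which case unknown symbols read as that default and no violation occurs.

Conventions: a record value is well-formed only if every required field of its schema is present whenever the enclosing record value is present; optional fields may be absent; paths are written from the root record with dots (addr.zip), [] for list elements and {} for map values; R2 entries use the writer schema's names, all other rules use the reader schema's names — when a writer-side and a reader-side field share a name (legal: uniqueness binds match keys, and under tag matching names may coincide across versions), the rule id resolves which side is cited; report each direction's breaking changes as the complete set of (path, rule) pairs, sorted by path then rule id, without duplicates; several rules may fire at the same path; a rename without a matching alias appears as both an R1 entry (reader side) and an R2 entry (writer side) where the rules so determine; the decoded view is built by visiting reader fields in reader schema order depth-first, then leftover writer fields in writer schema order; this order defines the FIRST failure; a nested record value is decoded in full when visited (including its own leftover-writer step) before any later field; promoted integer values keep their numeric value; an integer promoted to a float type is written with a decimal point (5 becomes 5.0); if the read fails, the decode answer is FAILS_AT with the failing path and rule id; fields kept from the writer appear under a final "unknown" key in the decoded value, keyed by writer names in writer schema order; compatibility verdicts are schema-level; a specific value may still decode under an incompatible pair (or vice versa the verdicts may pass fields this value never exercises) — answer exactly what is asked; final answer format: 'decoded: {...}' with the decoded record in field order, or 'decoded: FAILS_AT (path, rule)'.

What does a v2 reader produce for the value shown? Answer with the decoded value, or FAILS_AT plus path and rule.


decoded: {"status": "HIGH", "extras": [], "geo": null, "name": "gamma"}

arrows below run writer -> reader for Ticket
decode (reader v2):
  status := "HIGH"
  extras := []
  geo := null (not supplied -> null)
  name := "gamma" (from writer country)
  => decoded: {"status": "HIGH", "extras": [], "geo": null, "name": "gamma"}
checking off the Ticket differences that do not matter here:
  field duration in record Audit: type int32 changed to int64 -> a verdict-level change on Ticket — the shown value reads the same
  removed field latitude from record Audit -> triggers nothing under the printed rules; the Ticket answer is the same either way
  field extras in record Ticket: tag 1 changed to 28 -> triggers nothing under the printed rules; the Ticket answer is the same either way


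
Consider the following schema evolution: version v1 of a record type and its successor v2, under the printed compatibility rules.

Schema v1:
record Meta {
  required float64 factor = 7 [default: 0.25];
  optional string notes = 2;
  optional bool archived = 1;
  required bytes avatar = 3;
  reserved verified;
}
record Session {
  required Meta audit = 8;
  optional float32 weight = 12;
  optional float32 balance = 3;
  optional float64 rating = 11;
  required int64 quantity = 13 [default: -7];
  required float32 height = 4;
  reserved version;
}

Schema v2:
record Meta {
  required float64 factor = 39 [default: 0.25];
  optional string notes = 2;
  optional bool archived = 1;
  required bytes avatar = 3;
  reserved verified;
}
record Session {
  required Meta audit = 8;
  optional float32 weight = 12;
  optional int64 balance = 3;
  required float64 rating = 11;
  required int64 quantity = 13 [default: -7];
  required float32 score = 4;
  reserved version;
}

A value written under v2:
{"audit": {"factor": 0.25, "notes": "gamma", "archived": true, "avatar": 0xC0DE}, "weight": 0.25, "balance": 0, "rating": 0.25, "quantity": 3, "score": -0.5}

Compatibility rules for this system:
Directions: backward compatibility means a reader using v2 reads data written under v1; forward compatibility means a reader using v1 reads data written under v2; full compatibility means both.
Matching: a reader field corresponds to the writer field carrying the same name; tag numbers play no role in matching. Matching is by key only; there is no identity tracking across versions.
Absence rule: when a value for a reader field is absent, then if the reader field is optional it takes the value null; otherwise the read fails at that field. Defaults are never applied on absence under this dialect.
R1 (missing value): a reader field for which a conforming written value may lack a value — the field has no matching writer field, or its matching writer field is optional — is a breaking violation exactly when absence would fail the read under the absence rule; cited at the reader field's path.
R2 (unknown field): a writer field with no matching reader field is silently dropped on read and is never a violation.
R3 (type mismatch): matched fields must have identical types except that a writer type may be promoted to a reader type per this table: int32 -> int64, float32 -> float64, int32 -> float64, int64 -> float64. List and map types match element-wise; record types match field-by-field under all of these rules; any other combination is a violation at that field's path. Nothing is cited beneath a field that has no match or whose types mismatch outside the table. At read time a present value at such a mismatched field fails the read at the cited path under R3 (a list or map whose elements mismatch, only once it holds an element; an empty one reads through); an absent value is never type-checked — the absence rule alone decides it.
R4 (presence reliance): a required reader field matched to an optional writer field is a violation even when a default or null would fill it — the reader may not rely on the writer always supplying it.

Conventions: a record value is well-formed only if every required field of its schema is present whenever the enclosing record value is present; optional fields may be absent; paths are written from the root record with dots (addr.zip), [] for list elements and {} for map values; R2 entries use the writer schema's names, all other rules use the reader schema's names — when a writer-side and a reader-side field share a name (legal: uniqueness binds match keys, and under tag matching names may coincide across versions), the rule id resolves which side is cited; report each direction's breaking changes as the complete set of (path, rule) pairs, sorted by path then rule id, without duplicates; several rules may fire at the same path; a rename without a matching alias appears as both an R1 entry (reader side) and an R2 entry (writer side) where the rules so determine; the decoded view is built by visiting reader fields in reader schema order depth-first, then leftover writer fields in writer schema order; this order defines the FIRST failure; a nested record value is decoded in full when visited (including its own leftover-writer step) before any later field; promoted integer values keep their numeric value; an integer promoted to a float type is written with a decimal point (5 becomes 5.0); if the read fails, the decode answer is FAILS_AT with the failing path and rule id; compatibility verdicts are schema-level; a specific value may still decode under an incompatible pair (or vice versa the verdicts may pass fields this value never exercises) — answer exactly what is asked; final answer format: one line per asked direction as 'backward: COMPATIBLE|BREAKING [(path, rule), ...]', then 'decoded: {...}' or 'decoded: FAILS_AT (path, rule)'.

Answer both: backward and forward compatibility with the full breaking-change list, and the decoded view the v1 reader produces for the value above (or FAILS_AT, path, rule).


arrows below run writer -> reader for Session
backward for Session (reader v2, writer v1):
  audit: paired with writer audit (Meta -> Meta; writer required)
  weight: paired with writer weight (float32 -> float32; writer optional)
  balance: paired with writer balance (float32 -> int64; writer optional)
  rating: paired with writer rating (float64 -> float64; writer optional)
  quantity: paired with writer quantity (int64 -> int64; writer required)
  score: no writer match
  leftover writer field: height
  audit.factor: paired with writer audit.factor (float64 -> float64; writer required)
  audit.notes: paired with writer audit.notes (string -> string; writer optional)
  audit.archived: paired with writer audit.archived (bool -> bool; writer optional)
  audit.avatar: paired with writer audit.avatar (bytes -> bytes; writer required)
  rule R3 violated at balance
  rule R1 violated at rating
  rule R4 violated at rating
  rule R1 violated at score
  => backward verdict for Session: BREAKING, 4 violation(s)
forward for Session (reader v1, writer v2):
  audit: paired with writer audit (Meta -> Meta; writer required)
  weight: paired with writer weight (float32 -> float32; writer optional)
  balance: paired with writer balance (int64 -> float32; writer optional)
  rating: paired with writer rating (float64 -> float64; writer required)
  quantity: paired with writer quantity (int64 -> int64; writer required)
  height: no writer match
  leftover writer field: score
  audit.factor: paired with writer audit.factor (float64 -> float64; writer required)
  audit.notes: paired with writer audit.notes (string -> string; writer optional)
  audit.archived: paired with writer audit.archived (bool -> bool; writer optional)
  audit.avatar: paired with writer audit.avatar (bytes -> bytes; writer required)
  rule R3 violated at balance
  rule R1 violated at height
  => forward verdict for Session: BREAKING, 2 violation(s)
decoding the Session value with the v1 reader:
  audit.factor := 0.25
  audit.notes := "gamma"
  audit.archived := true
  audit.avatar := 0xC0DE
  weight := 0.25
  read fails at balance under R3
  => FAILS_AT (balance, R3)

backward: BREAKING [(balance, R3), (rating, R1), (rating, R4), (score, R1)]; forward: BREAKING [(balance, R3), (height, R1)]; decoded: FAILS_AT (balance, R3)


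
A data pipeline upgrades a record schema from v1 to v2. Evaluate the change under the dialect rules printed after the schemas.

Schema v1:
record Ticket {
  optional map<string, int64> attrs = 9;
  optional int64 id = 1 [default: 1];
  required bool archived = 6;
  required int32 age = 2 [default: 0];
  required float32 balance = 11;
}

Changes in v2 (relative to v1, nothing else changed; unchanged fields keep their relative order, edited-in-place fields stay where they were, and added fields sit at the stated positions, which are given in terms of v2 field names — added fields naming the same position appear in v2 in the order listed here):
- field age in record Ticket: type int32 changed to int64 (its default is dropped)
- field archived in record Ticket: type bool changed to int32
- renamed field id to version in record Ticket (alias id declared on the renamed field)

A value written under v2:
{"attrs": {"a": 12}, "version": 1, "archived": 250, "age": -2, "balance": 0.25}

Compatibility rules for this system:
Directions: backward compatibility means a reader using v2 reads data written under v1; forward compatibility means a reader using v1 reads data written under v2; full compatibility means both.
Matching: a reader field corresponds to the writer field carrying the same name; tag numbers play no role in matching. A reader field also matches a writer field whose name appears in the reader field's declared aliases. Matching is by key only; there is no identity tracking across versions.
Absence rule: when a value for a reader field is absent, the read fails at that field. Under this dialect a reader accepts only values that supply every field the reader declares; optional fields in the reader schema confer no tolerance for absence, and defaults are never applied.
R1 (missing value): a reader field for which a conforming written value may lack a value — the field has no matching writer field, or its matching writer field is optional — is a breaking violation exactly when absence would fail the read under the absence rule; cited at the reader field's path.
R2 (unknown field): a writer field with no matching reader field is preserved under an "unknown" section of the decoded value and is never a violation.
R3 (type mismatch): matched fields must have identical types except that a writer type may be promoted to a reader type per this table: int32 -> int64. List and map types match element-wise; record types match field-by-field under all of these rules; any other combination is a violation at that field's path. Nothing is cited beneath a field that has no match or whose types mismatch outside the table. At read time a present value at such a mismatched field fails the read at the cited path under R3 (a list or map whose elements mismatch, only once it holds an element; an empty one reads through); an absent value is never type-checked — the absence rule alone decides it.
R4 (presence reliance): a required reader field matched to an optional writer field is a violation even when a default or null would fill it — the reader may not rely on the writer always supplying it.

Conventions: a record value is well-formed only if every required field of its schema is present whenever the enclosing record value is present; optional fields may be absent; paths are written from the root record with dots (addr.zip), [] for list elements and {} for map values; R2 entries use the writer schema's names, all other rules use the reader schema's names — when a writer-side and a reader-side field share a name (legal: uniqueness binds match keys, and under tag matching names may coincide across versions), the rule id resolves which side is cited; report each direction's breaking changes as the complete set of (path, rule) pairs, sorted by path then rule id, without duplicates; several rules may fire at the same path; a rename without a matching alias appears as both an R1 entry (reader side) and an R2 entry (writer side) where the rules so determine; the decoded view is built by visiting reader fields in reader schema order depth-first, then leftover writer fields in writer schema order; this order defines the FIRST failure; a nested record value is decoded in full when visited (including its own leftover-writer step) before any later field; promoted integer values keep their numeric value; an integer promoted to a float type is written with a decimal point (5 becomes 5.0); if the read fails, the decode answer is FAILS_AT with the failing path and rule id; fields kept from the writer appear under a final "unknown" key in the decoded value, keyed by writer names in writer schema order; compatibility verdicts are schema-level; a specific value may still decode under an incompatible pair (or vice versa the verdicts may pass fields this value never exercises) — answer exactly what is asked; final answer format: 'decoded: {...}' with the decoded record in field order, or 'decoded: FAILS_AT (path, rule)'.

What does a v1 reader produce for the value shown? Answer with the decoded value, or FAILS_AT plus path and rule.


decoded: FAILS_AT (id, R1)

the writer's type comes first in each Ticket pair
decoding the Ticket value with the v1 reader:
  attrs := {"a": 12}
  read fails at id under R1 (no fill)
  => FAILS_AT (id, R1)
checking off the Ticket differences that do not matter here:
  field age in record Ticket: type int32 changed to int64 (its default is dropped) -> affects the rule determinations only; this particular Ticket value decodes identically
  field archived in record Ticket: type bool changed to int32 -> affects the rule determinations only; this particular Ticket value decodes identically


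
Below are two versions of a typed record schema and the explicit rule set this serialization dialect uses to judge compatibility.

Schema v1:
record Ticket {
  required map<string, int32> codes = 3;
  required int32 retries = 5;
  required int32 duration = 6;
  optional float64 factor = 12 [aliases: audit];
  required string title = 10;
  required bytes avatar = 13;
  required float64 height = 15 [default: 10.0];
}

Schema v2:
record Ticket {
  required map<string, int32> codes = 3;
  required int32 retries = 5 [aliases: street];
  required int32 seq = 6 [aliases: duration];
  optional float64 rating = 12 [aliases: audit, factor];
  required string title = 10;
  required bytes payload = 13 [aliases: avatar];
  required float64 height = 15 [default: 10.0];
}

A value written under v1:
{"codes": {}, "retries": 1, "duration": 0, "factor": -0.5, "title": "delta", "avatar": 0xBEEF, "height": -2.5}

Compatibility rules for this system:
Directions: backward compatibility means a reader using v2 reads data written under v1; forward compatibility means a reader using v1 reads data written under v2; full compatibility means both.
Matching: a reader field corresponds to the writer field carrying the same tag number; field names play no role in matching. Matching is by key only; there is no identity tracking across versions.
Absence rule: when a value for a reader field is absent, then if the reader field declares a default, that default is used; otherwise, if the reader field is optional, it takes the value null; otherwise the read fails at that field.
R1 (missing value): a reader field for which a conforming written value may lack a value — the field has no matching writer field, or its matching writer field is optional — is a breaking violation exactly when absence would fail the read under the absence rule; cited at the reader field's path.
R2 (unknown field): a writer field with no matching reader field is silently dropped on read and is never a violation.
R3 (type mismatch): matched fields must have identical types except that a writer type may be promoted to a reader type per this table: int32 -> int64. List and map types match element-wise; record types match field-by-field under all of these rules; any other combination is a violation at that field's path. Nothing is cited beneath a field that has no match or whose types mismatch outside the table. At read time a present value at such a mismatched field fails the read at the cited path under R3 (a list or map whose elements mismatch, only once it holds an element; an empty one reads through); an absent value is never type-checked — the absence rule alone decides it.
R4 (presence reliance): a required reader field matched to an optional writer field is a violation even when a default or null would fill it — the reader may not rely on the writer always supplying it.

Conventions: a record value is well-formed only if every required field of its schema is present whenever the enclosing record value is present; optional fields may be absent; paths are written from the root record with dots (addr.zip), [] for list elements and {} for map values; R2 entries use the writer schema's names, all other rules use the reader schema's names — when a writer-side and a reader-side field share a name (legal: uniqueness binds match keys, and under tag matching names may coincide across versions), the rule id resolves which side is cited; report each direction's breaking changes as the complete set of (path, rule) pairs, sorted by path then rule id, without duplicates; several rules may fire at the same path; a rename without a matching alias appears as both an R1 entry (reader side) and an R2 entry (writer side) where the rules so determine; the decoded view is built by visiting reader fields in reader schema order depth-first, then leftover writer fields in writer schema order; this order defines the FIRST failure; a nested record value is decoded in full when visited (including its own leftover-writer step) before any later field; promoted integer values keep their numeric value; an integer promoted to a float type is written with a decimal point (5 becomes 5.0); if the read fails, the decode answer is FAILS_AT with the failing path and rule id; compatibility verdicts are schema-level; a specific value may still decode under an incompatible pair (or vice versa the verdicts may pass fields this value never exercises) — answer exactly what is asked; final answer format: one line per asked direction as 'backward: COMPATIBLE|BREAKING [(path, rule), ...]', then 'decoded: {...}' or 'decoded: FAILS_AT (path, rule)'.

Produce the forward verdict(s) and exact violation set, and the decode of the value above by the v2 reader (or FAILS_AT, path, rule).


in Ticket below, arrows point writer -> reader
forward analysis of Ticket with v1 as reader and v2 as writer:
  codes: map<string, int32> -> map<string, int32>, writer required; from codes
  retries: int32 -> int32, writer required; from retries
  duration: int32 -> int32, writer required; from seq
  factor: float64 -> float64, writer optional; from rating
  title: string -> string, writer required; from title
  avatar: bytes -> bytes, writer required; from payload
  height: float64 -> float64, writer required; from height
  => no violations; forward on Ticket: COMPATIBLE
decoding the Ticket value with the v2 reader:
  codes := {}
  retries := 1
  seq := 0 (from writer duration)
  rating := -0.5 (from writer factor)
  title := "delta"
  payload := 0xBEEF (from writer avatar)
  height := -2.5
  => decoded: {"codes": {}, "retries": 1, "seq": 0, "rating": -0.5, "title": "delta", "payload": 0xBEEF, "height": -2.5}

forward: COMPATIBLE []; decoded: {"codes": {}, "retries": 1, "seq": 0, "rating": -0.5, "title": "delta", "payload": 0xBEEF, "height": -2.5}


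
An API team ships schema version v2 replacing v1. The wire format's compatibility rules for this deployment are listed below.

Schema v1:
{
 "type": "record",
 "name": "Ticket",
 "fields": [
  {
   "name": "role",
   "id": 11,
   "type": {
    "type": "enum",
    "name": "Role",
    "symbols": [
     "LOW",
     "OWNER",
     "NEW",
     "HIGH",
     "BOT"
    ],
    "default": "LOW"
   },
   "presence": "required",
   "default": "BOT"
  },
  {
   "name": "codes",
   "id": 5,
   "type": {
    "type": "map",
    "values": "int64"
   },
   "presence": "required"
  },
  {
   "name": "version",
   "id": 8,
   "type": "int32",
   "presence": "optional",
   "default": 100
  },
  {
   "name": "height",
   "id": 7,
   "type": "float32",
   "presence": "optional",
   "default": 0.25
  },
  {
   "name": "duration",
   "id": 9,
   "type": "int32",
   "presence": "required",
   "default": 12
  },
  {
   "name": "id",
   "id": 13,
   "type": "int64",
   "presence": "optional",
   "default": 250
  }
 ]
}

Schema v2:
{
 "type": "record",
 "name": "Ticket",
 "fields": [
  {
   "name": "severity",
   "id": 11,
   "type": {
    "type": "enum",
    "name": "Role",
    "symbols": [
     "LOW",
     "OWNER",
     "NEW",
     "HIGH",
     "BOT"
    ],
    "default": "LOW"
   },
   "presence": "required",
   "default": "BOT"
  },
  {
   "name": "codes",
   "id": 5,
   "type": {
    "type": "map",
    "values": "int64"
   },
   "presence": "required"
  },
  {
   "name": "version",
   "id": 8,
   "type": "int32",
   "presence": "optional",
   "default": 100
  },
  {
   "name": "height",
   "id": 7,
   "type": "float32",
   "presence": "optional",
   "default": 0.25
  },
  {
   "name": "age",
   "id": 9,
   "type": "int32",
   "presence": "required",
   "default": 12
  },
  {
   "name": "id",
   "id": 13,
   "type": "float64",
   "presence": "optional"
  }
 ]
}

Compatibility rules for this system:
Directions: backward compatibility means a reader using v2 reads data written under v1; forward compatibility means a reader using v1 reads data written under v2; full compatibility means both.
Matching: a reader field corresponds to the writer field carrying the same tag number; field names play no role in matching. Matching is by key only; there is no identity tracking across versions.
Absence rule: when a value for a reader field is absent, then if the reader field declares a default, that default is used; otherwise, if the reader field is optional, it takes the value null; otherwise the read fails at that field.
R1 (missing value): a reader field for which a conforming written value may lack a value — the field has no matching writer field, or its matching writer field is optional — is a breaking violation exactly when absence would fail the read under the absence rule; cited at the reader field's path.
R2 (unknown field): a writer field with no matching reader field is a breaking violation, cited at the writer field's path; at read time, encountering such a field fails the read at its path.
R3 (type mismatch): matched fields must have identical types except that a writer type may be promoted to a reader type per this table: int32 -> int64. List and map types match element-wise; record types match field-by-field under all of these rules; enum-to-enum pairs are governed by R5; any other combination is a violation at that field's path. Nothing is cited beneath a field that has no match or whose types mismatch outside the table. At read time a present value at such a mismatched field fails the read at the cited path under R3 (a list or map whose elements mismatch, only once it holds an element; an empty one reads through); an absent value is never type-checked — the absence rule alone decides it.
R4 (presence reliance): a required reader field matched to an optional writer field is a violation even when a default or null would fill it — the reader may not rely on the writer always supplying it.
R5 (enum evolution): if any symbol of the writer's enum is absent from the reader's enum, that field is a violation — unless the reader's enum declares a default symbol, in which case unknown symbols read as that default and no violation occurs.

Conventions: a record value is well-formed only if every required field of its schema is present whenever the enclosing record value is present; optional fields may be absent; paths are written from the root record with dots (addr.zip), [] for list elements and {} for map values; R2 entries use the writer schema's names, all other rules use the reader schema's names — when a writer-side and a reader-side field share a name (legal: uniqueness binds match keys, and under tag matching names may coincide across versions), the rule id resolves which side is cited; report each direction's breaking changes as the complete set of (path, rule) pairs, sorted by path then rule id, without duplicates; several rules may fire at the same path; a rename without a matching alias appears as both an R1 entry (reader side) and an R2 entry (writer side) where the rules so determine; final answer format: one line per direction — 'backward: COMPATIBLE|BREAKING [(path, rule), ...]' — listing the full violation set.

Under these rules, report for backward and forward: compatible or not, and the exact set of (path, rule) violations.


backward: BREAKING [(id, R3)]; forward: BREAKING [(id, R3)]

arrows below run writer -> reader for Ticket
checking backward for Ticket: reader v2 against writer v1:
  severity <- role (Role -> Role, writer required)
  codes <- codes (map<string, int64> -> map<string, int64>, writer required)
  version <- version (int32 -> int32, writer optional)
  height <- height (float32 -> float32, writer optional)
  age <- duration (int32 -> int32, writer required)
  id <- id (int64 -> float64, writer optional)
  breaking: (id, R3)
  => backward: BREAKING (1)
checking forward for Ticket: reader v1 against writer v2:
  role <- severity (Role -> Role, writer required)
  codes <- codes (map<string, int64> -> map<string, int64>, writer required)
  version <- version (int32 -> int32, writer optional)
  height <- height (float32 -> float32, writer optional)
  duration <- age (int32 -> int32, writer required)
  id <- id (float64 -> int64, writer optional)
  breaking: (id, R3)
  => forward: BREAKING (1)


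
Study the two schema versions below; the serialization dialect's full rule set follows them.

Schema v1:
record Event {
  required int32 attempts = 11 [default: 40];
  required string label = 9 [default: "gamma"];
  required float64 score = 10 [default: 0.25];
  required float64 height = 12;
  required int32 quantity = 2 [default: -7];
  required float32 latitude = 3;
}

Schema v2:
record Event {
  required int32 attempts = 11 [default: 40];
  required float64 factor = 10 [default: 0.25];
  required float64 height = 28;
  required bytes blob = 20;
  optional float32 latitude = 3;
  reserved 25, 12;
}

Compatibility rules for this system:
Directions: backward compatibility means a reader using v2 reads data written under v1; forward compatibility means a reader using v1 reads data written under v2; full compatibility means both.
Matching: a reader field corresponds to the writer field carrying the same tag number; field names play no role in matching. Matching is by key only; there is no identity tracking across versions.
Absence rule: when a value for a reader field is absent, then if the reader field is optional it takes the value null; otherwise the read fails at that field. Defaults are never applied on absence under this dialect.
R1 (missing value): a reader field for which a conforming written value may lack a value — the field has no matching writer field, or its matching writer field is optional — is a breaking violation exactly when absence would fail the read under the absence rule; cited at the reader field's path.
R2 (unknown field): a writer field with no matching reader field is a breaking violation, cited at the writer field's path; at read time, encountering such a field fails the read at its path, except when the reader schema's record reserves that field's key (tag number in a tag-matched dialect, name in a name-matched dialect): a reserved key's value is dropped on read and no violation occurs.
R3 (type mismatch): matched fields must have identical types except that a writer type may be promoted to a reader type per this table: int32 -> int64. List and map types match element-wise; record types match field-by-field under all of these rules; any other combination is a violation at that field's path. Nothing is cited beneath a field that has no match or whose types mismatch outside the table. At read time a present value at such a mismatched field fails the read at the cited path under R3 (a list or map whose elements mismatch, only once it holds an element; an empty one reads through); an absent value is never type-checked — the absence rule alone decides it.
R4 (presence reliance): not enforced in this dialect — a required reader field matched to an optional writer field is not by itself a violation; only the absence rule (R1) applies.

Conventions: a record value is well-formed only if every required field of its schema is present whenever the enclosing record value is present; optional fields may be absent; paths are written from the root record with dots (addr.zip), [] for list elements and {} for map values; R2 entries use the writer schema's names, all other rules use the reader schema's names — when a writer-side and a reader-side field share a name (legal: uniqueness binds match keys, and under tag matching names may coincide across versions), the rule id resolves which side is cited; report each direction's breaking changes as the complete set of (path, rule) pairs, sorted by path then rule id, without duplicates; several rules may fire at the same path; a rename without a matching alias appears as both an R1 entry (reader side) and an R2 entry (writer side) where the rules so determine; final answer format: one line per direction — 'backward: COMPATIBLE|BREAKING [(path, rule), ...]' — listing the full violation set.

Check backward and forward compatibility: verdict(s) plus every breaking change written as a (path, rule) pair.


backward: BREAKING [(blob, R1), (height, R1), (label, R2), (quantity, R2)]; forward: BREAKING [(blob, R2), (height, R1), (height, R2), (label, R1), (latitude, R1), (quantity, R1)]

the writer's type comes first in each Event pair
backward analysis of Event with v2 as reader and v1 as writer:
  attempts: paired with writer attempts (int32 -> int32; writer required)
  factor: paired with writer score (float64 -> float64; writer required)
  height: no writer-side match
  blob: no writer-side match
  latitude: paired with writer latitude (float32 -> float32; writer required)
  label (writer side), unknown to reader
  height (writer side), unknown to reader
  quantity (writer side), unknown to reader
  breaking: (blob, R1)
  breaking: (height, R1)
  breaking: (label, R2)
  breaking: (quantity, R2)
  backward on Event therefore BREAKING (4)
forward analysis of Event with v1 as reader and v2 as writer:
  attempts: paired with writer attempts (int32 -> int32; writer required)
  label: no writer-side match
  score: paired with writer factor (float64 -> float64; writer required)
  height: no writer-side match
  quantity: no writer-side match
  latitude: paired with writer latitude (float32 -> float32; writer optional)
  height (writer side), unknown to reader
  blob (writer side), unknown to reader
  breaking: (blob, R2)
  breaking: (height, R1)
  breaking: (height, R2)
  breaking: (label, R1)
  breaking: (latitude, R1)
  breaking: (quantity, R1)
  forward on Event therefore BREAKING (6)
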